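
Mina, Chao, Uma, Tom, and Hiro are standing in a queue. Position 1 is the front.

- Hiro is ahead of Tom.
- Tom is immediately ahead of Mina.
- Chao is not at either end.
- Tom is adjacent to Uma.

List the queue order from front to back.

From clue 1: Tom is in {2,3,4,5}.
From clues 1–2: Mina is in {3,4,5}.
From clues 1–4: Hiro → position 1, Chao → position 2, Uma → position 3, Tom → position 4, Mina → position 5.

Hiro, Chao, Uma, Tom, Mina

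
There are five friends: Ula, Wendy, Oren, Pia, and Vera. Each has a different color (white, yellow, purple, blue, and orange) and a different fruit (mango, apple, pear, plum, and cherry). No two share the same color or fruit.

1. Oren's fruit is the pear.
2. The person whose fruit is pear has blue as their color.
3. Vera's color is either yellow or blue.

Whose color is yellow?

Vera

With clues 1–2, Oren is impossible for the one with color yellow.
With clues 1–3, Pia, Ula, and Wendy are impossible for the one with color yellow.
That leaves Vera.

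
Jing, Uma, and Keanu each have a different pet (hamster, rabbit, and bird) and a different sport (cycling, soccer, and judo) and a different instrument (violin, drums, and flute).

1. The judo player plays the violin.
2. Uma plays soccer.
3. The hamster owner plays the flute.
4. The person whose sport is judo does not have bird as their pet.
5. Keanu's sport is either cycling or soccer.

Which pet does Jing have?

With clues 1–5, bird and hamster are impossible for Jing's pet.
That leaves rabbit.

rabbit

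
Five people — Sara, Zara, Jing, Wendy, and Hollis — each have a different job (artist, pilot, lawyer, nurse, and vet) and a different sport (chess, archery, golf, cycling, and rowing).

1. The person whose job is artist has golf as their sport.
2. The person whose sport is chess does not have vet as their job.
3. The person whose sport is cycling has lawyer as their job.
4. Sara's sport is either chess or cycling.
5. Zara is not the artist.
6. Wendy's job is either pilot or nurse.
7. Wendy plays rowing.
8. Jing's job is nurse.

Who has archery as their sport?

Zara

With clues 1–4, Sara is impossible for the one with sport archery.
With clues 1–7, Wendy is impossible for the one with sport archery.
With clues 1–8, Hollis and Jing are impossible for the one with sport archery.
That leaves Zara.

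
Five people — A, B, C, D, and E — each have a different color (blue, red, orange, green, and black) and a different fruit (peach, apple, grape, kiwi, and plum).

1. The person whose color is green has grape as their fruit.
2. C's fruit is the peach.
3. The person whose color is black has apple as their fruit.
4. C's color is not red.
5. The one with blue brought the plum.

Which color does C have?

With clues 1–2, green is impossible for C's color.
With clues 1–3, black is impossible for C's color.
With clues 1–4, red is impossible for C's color.
With clues 1–5, blue is impossible for C's color.
That leaves orange.

orange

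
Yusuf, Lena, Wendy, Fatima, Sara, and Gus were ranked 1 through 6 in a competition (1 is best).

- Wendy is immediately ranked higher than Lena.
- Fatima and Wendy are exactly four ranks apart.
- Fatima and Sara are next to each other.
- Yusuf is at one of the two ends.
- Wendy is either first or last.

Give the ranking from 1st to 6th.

Wendy, Lena, Gus, Sara, Fatima, Yusuf

From clue 1: Lena is in {2,3,4,5,6}.
From clues 1–2: Lena is in {2,3,6}.
From clues 1–4: Yusuf is in {1,6}.
From clues 1–5: Wendy → rank 1, Lena → rank 2, Gus → rank 3, Sara → rank 4, Fatima → rank 5, Yusuf → rank 6.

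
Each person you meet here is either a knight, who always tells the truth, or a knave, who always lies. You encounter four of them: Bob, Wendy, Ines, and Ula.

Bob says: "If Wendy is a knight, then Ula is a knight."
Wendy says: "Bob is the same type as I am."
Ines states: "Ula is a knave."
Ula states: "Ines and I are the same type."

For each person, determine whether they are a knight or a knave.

Consider Bob. Suppose Bob is a knave.
Then whichever role Wendy has, Wendy's statement has the wrong truth value — contradiction.
So Bob is a knight.
Consider Wendy. Suppose Wendy is a knight.
Then no assignment of the remaining roles makes every statement match its speaker's type — contradiction.
So Wendy is a knave.
Consider Ines. Suppose Ines is a knave.
Then whichever role Ula has, Ula's statement has the wrong truth value — contradiction.
So Ines is a knight.
Consider Ula. Suppose Ula is a knight.
Then Ines's statement comes out false, contradicting Ines being a knight.
So Ula is a knave.

Bob: knight, Wendy: knave, Ines: knight, Ula: knave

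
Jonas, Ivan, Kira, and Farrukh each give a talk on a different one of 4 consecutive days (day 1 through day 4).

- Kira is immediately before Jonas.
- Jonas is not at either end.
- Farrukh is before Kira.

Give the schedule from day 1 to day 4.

From clue 1: Jonas is in {2,3,4}.
From clues 1–2: Jonas is in {2,3}.
From clues 1–3: Farrukh → day 1, Kira → day 2, Jonas → day 3, Ivan → day 4.

Farrukh, Kira, Jonas, Ivan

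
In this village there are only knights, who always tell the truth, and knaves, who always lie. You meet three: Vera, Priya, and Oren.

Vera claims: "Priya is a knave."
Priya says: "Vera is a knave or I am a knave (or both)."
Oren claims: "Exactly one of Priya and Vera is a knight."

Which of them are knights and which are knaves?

Vera: knave, Priya: knight, Oren: knight

Consider Vera. Suppose Vera is a knight.
Then whichever role Priya has, Priya's statement has the wrong truth value — contradiction.
So Vera is a knave.
With that fixed, Priya's statement is true, so Priya is a knight.
With that fixed, Oren's statement is true, so Oren is a knight.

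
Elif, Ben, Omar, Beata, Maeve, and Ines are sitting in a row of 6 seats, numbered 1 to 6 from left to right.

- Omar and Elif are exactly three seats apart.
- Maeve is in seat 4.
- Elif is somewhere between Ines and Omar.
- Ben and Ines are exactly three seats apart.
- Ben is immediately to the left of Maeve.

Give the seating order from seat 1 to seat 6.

Beata, Omar, Ben, Maeve, Elif, Ines

From clues 1–2: Maeve → seat 4.
From clues 1–3: Elif is in {2,3,5}.
From clues 1–4: Beata → seat 1.
From clues 1–5: Omar → seat 2, Ben → seat 3, Elif → seat 5, Ines → seat 6.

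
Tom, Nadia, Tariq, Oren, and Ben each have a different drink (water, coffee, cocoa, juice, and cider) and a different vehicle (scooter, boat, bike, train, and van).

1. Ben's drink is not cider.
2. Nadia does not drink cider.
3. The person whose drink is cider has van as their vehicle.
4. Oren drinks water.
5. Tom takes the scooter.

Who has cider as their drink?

Tariq

Clue 1 rules out Ben for the one with drink cider.
With clues 1–2, Nadia is impossible for the one with drink cider.
With clues 1–4, Oren is impossible for the one with drink cider.
With clues 1–5, Tom is impossible for the one with drink cider.
That leaves Tariq.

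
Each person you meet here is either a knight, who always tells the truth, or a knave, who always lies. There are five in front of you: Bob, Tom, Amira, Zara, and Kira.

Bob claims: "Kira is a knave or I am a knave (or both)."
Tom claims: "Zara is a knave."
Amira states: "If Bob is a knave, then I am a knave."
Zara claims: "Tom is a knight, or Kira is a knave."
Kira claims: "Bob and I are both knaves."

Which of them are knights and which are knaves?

Consider Bob. Suppose Bob is a knave.
Then Bob's own statement would have to be false, but it can't be — contradiction.
So Bob is a knight.
With that fixed, Amira's statement is true, so Amira is a knight.
With that fixed, Kira's statement is false, so Kira is a knave.
With that fixed, Zara's statement is true, so Zara is a knight.
With that fixed, Tom's statement is false, so Tom is a knave.

Bob: knight, Tom: knave, Amira: knight, Zara: knight, Kira: knave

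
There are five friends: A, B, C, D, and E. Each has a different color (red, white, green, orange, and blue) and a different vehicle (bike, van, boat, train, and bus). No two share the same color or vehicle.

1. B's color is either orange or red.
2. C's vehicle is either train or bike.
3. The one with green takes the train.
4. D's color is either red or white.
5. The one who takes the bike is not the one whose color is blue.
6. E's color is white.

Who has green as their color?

Clue 1 rules out B for the one with color green.
With clues 1–4, D is impossible for the one with color green.
With clues 1–6, A and E are impossible for the one with color green.
That leaves C.

C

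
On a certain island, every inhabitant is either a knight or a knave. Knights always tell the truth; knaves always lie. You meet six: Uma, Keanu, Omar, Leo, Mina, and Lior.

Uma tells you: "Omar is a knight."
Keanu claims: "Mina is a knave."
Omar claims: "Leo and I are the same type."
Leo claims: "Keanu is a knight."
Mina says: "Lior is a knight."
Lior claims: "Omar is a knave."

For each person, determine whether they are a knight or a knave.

Consider Uma. Suppose Uma is a knave.
Then no assignment of the remaining roles makes every statement match its speaker's type — contradiction.
So Uma is a knight.
Consider Keanu. Suppose Keanu is a knave.
Then no assignment of the remaining roles makes every statement match its speaker's type — contradiction.
So Keanu is a knight.
With that fixed, Leo's statement is true, so Leo is a knight.
Consider Omar. Suppose Omar is a knave.
Then Uma's statement comes out false, contradicting Uma being a knight.
So Omar is a knight.
With that fixed, Lior's statement is false, so Lior is a knave.
With that fixed, Mina's statement is false, so Mina is a knave.

Uma: knight, Keanu: knight, Omar: knight, Leo: knight, Mina: knave, Lior: knave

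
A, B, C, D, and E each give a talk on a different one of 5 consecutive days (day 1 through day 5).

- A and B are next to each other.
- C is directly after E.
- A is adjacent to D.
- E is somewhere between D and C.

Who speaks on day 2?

A

With clues 1–2, D is ruled out for day 2.
With clues 1–3, B and E are ruled out for day 2.
With clues 1–4, C is ruled out for day 2.
So day 2 is A.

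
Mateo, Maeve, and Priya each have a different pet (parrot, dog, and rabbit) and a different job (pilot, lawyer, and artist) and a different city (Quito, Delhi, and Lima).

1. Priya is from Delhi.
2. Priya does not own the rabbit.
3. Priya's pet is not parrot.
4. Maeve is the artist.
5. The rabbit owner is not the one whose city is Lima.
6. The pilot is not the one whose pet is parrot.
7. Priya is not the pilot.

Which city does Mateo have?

Clue 1 rules out Delhi for Mateo's city.
With clues 1–7, Lima is impossible for Mateo's city.
That leaves Quito.

Quito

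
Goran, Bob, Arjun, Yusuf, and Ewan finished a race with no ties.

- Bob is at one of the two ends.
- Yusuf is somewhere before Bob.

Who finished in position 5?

Bob

With clues 1–2, Arjun, Ewan, Goran, and Yusuf are ruled out for place 5.
So place 5 is Bob.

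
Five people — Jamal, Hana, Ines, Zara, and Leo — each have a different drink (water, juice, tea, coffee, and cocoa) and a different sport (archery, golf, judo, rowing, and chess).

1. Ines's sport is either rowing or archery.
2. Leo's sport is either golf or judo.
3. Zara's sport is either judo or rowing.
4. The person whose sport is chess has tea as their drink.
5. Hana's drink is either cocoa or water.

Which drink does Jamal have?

With clues 1–5, cocoa, coffee, juice, and water are impossible for Jamal's drink.
That leaves tea.

tea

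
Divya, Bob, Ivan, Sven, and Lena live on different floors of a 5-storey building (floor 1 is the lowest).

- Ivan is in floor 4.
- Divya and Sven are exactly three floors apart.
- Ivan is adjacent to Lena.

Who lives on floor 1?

Bob

With clue 1, Ivan is ruled out for floor 1.
With clues 1–2, Divya and Sven are ruled out for floor 1.
With clues 1–3, Lena is ruled out for floor 1.
So floor 1 is Bob.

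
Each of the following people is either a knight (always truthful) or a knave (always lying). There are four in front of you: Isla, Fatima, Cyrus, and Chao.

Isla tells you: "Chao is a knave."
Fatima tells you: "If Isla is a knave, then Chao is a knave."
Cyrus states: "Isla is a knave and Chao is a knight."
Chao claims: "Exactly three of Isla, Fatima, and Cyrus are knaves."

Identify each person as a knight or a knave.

Consider Isla. Suppose Isla is a knave.
Then no assignment of the remaining roles makes every statement match its speaker's type — contradiction.
So Isla is a knight.
With that fixed, Fatima's statement is true, so Fatima is a knight.
With that fixed, Cyrus's statement is false, so Cyrus is a knave.
With that fixed, Chao's statement is false, so Chao is a knave.

Isla: knight, Fatima: knight, Cyrus: knave, Chao: knave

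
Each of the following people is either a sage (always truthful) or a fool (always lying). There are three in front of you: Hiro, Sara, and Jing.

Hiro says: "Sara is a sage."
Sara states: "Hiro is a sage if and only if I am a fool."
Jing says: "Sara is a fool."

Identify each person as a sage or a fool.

Consider Hiro. Suppose Hiro is a sage.
Then whichever role Sara has, Sara's statement has the wrong truth value — contradiction.
So Hiro is a fool.
Consider Sara. Suppose Sara is a sage.
Then Hiro's statement comes out true, contradicting Hiro being a fool.
So Sara is a fool.
With that fixed, Jing's statement is true, so Jing is a sage.

Hiro: fool, Sara: fool, Jing: sage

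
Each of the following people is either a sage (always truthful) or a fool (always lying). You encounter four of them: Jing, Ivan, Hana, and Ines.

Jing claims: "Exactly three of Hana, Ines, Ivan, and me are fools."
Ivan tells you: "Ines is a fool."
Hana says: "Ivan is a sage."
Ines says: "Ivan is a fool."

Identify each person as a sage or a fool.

Consider Jing. Suppose Jing is a sage.
Then no assignment of the remaining roles makes every statement match its speaker's type — contradiction.
So Jing is a fool.
Consider Ivan. Suppose Ivan is a fool.
Then no assignment of the remaining roles makes every statement match its speaker's type — contradiction.
So Ivan is a sage.
With that fixed, Hana's statement is true, so Hana is a sage.
With that fixed, Ines's statement is false, so Ines is a fool.

Jing: fool, Ivan: sage, Hana: sage, Ines: fool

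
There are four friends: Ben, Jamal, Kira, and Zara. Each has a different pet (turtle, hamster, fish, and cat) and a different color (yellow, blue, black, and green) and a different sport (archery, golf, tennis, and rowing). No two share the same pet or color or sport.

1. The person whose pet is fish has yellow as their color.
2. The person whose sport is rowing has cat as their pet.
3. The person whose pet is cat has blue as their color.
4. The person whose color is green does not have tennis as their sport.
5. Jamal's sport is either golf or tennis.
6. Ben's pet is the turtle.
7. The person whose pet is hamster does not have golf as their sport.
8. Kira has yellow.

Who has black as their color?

With clues 1–8, Ben, Kira, and Zara are impossible for the one with color black.
That leaves Jamal.

Jamal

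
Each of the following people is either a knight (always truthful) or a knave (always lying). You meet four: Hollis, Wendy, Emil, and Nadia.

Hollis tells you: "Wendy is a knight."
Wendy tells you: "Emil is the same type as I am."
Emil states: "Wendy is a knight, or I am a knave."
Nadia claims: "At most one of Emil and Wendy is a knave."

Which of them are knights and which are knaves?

Consider Hollis. Suppose Hollis is a knave.
Then no assignment of the remaining roles makes every statement match its speaker's type — contradiction.
So Hollis is a knight.
Consider Wendy. Suppose Wendy is a knave.
Then Hollis's statement comes out false, contradicting Hollis being a knight.
So Wendy is a knight.
With that fixed, Emil's statement is true, so Emil is a knight.
With that fixed, Nadia's statement is true, so Nadia is a knight.

Hollis: knight, Wendy: knight, Emil: knight, Nadia: knight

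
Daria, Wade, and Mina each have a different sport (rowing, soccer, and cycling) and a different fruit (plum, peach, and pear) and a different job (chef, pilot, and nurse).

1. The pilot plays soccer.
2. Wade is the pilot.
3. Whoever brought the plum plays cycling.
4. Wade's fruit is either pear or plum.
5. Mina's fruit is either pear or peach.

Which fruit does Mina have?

With clues 1–4, pear is impossible for Mina's fruit.
With clues 1–5, plum is impossible for Mina's fruit.
That leaves peach.

peach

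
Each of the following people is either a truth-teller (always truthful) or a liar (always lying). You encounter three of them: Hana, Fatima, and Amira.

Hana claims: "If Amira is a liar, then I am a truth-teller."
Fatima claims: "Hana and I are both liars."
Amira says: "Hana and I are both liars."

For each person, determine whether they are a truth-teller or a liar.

Hana: truth-teller, Fatima: liar, Amira: liar

Consider Hana. Suppose Hana is a liar.
Then whichever role Fatima has, Fatima's statement has the wrong truth value — contradiction.
So Hana is a truth-teller.
With that fixed, Fatima's statement is false, so Fatima is a liar.
With that fixed, Amira's statement is false, so Amira is a liar.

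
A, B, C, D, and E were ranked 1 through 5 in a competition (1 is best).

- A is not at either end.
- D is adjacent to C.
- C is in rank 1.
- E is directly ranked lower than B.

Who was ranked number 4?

With clues 1–3, C and D are ruled out for rank 4.
With clues 1–4, A and E are ruled out for rank 4.
So rank 4 is B.

B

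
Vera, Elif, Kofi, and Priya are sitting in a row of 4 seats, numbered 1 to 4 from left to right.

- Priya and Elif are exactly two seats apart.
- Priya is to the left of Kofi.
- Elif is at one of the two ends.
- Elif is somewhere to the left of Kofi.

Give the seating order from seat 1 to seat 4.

From clues 1–2: Vera is in {1,2,4}.
From clues 1–3: Vera is in {1,2}.
From clues 1–4: Elif → seat 1, Vera → seat 2, Priya → seat 3, Kofi → seat 4.

Elif, Vera, Priya, Kofi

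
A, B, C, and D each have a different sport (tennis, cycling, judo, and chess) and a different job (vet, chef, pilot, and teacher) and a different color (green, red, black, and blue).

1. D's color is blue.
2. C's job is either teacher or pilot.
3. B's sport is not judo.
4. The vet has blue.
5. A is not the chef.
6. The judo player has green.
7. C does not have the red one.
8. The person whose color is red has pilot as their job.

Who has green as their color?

Clue 1 rules out D for the one with color green.
With clues 1–6, B is impossible for the one with color green.
With clues 1–8, A is impossible for the one with color green.
That leaves C.

C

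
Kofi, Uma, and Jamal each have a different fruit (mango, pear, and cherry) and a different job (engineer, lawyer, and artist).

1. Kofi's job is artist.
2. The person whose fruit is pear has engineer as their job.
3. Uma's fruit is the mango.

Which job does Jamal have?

engineer

Clue 1 rules out artist for Jamal's job.
With clues 1–3, lawyer is impossible for Jamal's job.
That leaves engineer.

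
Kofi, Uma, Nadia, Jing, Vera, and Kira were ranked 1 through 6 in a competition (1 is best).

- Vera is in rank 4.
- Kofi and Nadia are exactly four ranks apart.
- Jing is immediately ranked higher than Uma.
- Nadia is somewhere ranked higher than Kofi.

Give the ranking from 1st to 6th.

Nadia, Jing, Uma, Vera, Kofi, Kira

From clue 1: Vera → rank 4.
From clues 1–2: Kofi is in {1,2,5,6}.
From clues 1–3: Jing → rank 2, Uma → rank 3, Kira → rank 6.
From clues 1–4: Nadia → rank 1, Kofi → rank 5.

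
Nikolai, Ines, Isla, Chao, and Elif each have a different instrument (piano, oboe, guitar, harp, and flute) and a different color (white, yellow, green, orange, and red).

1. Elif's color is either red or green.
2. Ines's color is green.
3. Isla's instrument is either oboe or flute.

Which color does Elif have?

Clue 1 rules out orange, white, and yellow for Elif's color.
With clues 1–2, green is impossible for Elif's color.
That leaves red.

red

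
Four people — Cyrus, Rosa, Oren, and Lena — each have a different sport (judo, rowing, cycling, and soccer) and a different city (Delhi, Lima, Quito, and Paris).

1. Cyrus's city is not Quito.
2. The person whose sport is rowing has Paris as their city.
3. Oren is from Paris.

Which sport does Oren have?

rowing

With clues 1–3, cycling, judo, and soccer are impossible for Oren's sport.
That leaves rowing.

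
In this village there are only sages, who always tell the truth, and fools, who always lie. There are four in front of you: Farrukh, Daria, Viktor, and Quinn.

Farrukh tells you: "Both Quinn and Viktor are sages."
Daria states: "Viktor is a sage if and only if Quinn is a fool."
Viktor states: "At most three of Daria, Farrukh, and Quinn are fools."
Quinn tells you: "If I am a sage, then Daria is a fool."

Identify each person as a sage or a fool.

Farrukh: sage, Daria: fool, Viktor: sage, Quinn: sage

Regardless of anyone's role, Viktor's statement is true, so Viktor is a sage.
Consider Farrukh. Suppose Farrukh is a fool.
Then no assignment of the remaining roles makes every statement match its speaker's type — contradiction.
So Farrukh is a sage.
Consider Daria. Suppose Daria is a sage.
Then whichever role Quinn has, Quinn's statement has the wrong truth value — contradiction.
So Daria is a fool.
With that fixed, Quinn's statement is true, so Quinn is a sage.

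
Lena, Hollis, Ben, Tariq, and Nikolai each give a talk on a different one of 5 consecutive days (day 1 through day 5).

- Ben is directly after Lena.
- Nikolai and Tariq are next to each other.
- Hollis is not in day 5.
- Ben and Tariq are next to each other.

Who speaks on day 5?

Nikolai

With clue 1, Lena is ruled out for day 5.
With clues 1–3, Hollis is ruled out for day 5.
With clues 1–4, Ben and Tariq are ruled out for day 5.
So day 5 is Nikolai.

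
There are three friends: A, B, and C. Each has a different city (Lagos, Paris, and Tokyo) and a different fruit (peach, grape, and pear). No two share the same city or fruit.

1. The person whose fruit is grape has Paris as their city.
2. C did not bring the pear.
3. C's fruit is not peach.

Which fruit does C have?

grape

With clues 1–2, pear is impossible for C's fruit.
With clues 1–3, peach is impossible for C's fruit.
That leaves grape.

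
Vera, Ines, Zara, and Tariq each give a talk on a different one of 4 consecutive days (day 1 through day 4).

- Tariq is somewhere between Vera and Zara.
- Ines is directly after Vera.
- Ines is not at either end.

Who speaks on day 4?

With clue 1, Tariq is ruled out for day 4.
With clues 1–2, Vera is ruled out for day 4.
With clues 1–3, Ines is ruled out for day 4.
So day 4 is Zara.

Zara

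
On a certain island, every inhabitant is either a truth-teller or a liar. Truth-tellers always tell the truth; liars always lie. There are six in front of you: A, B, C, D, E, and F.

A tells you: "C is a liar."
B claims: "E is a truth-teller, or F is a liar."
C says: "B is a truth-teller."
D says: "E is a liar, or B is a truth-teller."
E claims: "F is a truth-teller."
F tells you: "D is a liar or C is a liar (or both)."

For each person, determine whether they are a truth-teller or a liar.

Consider A. Suppose A is a truth-teller.
Then no assignment of the remaining roles makes every statement match its speaker's type — contradiction.
So A is a liar.
Consider B. Suppose B is a liar.
Then no assignment of the remaining roles makes every statement match its speaker's type — contradiction.
So B is a truth-teller.
With that fixed, C's statement is true, so C is a truth-teller.
With that fixed, D's statement is true, so D is a truth-teller.
With that fixed, F's statement is false, so F is a liar.
With that fixed, E's statement is false, so E is a liar.

A: liar, B: truth-teller, C: truth-teller, D: truth-teller, E: liar, F: liar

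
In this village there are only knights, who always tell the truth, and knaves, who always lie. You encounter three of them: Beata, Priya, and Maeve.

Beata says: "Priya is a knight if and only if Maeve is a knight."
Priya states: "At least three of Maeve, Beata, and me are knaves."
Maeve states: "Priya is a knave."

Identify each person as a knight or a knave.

Consider Beata. Suppose Beata is a knight.
Then no assignment of the remaining roles makes every statement match its speaker's type — contradiction.
So Beata is a knave.
Consider Priya. Suppose Priya is a knight.
Then Priya's own statement would have to be true, but it can't be — contradiction.
So Priya is a knave.
With that fixed, Maeve's statement is true, so Maeve is a knight.

Beata: knave, Priya: knave, Maeve: knight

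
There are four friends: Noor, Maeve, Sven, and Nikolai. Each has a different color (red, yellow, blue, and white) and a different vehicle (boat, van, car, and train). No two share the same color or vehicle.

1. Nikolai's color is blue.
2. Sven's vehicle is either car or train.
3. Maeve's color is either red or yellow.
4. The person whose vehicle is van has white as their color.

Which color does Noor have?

Clue 1 rules out blue for Noor's color.
With clues 1–4, red and yellow are impossible for Noor's color.
That leaves white.

white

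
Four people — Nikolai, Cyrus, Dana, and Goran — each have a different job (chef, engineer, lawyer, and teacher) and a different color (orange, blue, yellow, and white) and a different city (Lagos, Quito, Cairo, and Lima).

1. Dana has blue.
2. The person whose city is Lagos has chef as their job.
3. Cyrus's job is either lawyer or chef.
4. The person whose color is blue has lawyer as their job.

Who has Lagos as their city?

Cyrus

With clues 1–4, Dana, Goran, and Nikolai are impossible for the one with city Lagos.
That leaves Cyrus.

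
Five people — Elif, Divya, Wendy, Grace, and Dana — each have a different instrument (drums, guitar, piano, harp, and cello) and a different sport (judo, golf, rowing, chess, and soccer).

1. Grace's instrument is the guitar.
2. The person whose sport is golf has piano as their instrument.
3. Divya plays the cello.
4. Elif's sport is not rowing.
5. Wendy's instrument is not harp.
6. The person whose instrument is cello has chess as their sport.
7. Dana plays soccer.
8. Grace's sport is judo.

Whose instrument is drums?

Clue 1 rules out Grace for the one with instrument drums.
With clues 1–3, Divya is impossible for the one with instrument drums.
With clues 1–8, Dana and Elif are impossible for the one with instrument drums.
That leaves Wendy.

Wendy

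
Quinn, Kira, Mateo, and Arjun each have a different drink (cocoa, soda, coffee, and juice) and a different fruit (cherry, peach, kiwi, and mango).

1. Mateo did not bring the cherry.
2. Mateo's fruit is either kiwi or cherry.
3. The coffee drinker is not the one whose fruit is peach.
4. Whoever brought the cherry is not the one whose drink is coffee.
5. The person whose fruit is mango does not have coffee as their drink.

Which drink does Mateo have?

With clues 1–5, cocoa, juice, and soda are impossible for Mateo's drink.
That leaves coffee.

coffee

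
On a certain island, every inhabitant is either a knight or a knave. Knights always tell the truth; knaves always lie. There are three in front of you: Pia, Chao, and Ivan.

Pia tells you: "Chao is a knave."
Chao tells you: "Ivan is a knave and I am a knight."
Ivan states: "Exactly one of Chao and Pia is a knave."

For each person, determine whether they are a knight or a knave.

Consider Pia. Suppose Pia is a knave.
Then no assignment of the remaining roles makes every statement match its speaker's type — contradiction.
So Pia is a knight.
Consider Chao. Suppose Chao is a knight.
Then Pia's statement comes out false, contradicting Pia being a knight.
So Chao is a knave.
With that fixed, Ivan's statement is true, so Ivan is a knight.

Pia: knight, Chao: knave, Ivan: knight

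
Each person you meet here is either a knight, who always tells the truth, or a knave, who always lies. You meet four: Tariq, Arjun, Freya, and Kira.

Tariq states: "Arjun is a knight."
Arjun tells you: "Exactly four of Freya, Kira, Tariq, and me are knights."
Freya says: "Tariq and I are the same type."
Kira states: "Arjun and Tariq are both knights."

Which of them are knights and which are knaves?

Consider Tariq. Suppose Tariq is a knave.
Then whichever role Freya has, Freya's statement has the wrong truth value — contradiction.
So Tariq is a knight.
Consider Arjun. Suppose Arjun is a knave.
Then Tariq's statement comes out false, contradicting Tariq being a knight.
So Arjun is a knight.
With that fixed, Kira's statement is true, so Kira is a knight.
Consider Freya. Suppose Freya is a knave.
Then Arjun's statement comes out false, contradicting Arjun being a knight.
So Freya is a knight.

Tariq: knight, Arjun: knight, Freya: knight, Kira: knight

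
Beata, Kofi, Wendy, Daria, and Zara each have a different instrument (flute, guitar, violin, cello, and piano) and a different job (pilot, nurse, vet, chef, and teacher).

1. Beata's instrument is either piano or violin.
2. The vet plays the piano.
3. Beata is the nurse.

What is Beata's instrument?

violin

Clue 1 rules out cello, flute, and guitar for Beata's instrument.
With clues 1–3, piano is impossible for Beata's instrument.
That leaves violin.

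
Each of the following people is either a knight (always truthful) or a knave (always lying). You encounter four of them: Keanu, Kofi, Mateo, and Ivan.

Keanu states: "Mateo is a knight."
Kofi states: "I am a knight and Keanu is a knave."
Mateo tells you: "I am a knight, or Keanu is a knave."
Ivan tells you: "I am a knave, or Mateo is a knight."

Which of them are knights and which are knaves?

Consider Keanu. Suppose Keanu is a knave.
Then no assignment of the remaining roles makes every statement match its speaker's type — contradiction.
So Keanu is a knight.
With that fixed, Kofi's statement is false, so Kofi is a knave.
Consider Mateo. Suppose Mateo is a knave.
Then Keanu's statement comes out false, contradicting Keanu being a knight.
So Mateo is a knight.
With that fixed, Ivan's statement is true, so Ivan is a knight.

Keanu: knight, Kofi: knave, Mateo: knight, Ivan: knight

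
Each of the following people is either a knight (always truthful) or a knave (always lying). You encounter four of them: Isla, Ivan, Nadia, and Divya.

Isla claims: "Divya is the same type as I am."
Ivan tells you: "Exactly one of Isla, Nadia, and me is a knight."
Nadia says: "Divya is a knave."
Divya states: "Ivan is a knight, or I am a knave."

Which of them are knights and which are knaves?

Consider Isla. Suppose Isla is a knight.
Then no assignment of the remaining roles makes every statement match its speaker's type — contradiction.
So Isla is a knave.
Consider Ivan. Suppose Ivan is a knave.
Then whichever role Divya has, Divya's statement has the wrong truth value — contradiction.
So Ivan is a knight.
With that fixed, Divya's statement is true, so Divya is a knight.
With that fixed, Nadia's statement is false, so Nadia is a knave.

Isla: knave, Ivan: knight, Nadia: knave, Divya: knight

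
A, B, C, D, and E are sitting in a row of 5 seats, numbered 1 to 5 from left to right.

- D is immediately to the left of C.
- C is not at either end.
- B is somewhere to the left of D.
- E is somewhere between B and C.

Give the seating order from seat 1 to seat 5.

From clue 1: C is in {2,3,4,5}.
From clues 1–2: C is in {2,3,4}.
From clues 1–3: B is in {1,2}.
From clues 1–4: B → seat 1, E → seat 2, D → seat 3, C → seat 4, A → seat 5.

B, E, D, C, A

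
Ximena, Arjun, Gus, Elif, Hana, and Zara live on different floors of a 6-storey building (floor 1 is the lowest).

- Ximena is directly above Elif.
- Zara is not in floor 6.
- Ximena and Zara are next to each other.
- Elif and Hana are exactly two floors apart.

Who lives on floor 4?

With clues 1–3, Elif is ruled out for floor 4.
With clues 1–4, Arjun, Gus, Hana, and Zara are ruled out for floor 4.
So floor 4 is Ximena.

Ximena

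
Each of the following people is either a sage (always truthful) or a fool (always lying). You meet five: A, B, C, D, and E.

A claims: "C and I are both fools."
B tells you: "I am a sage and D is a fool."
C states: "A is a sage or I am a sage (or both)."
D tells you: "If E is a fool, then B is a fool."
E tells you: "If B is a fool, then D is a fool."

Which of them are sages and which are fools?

A: fool, B: fool, C: sage, D: sage, E: fool

Consider A. Suppose A is a sage.
Then A's own statement would have to be true, but it can't be — contradiction.
So A is a fool.
Consider B. Suppose B is a sage.
Then no assignment of the remaining roles makes every statement match its speaker's type — contradiction.
So B is a fool.
With that fixed, D's statement is true, so D is a sage.
With that fixed, E's statement is false, so E is a fool.
Consider C. Suppose C is a fool.
Then A's statement comes out true, contradicting A being a fool.
So C is a sage.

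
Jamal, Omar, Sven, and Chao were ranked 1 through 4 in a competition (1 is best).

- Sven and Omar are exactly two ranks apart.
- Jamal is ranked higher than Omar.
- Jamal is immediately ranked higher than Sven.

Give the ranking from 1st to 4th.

Jamal, Sven, Chao, Omar

From clues 1–2: Jamal is in {1,2,3}.
From clues 1–3: Jamal → rank 1, Sven → rank 2, Chao → rank 3, Omar → rank 4.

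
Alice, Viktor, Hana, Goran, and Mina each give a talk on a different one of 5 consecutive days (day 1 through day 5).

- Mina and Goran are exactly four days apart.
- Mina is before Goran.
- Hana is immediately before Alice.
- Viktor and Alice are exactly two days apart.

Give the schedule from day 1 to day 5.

Mina, Viktor, Hana, Alice, Goran

From clue 1: Goran is in {1,5}.
From clues 1–2: Mina → day 1, Goran → day 5.
From clues 1–3: Alice is in {3,4}.
From clues 1–4: Viktor → day 2, Hana → day 3, Alice → day 4.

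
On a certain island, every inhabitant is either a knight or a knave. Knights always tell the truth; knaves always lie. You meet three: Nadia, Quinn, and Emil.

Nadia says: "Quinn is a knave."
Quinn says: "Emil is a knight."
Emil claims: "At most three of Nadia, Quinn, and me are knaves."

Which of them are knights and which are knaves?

Nadia: knave, Quinn: knight, Emil: knight

Regardless of anyone's role, Emil's statement is true, so Emil is a knight.
With that fixed, Quinn's statement is true, so Quinn is a knight.
With that fixed, Nadia's statement is false, so Nadia is a knave.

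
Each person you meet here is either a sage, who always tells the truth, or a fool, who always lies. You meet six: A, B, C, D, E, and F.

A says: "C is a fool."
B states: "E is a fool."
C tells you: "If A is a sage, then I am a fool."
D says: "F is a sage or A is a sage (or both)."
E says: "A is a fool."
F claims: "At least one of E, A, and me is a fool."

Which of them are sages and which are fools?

A: fool, B: fool, C: sage, D: sage, E: sage, F: sage

Consider A. Suppose A is a sage.
Then whichever role C has, C's statement has the wrong truth value — contradiction.
So A is a fool.
With that fixed, C's statement is true, so C is a sage.
With that fixed, E's statement is true, so E is a sage.
With that fixed, F's statement is true, so F is a sage.
With that fixed, B's statement is false, so B is a fool.
With that fixed, D's statement is true, so D is a sage.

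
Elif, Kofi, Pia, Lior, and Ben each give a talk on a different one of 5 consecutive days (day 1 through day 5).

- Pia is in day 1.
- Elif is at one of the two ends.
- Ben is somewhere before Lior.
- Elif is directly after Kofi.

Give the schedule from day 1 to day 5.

Pia, Ben, Lior, Kofi, Elif

From clue 1: Pia → day 1.
From clues 1–2: Elif → day 5.
From clues 1–3: Lior is in {3,4}.
From clues 1–4: Ben → day 2, Lior → day 3, Kofi → day 4.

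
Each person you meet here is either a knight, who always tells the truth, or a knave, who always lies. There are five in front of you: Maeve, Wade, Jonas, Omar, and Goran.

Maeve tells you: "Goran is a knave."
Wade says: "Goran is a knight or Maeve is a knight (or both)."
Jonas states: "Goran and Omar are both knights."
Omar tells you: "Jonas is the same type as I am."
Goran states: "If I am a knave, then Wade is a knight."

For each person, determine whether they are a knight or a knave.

Maeve: knave, Wade: knight, Jonas: knight, Omar: knight, Goran: knight

Consider Maeve. Suppose Maeve is a knight.
Then no assignment of the remaining roles makes every statement match its speaker's type — contradiction.
So Maeve is a knave.
Consider Wade. Suppose Wade is a knave.
Then no assignment of the remaining roles makes every statement match its speaker's type — contradiction.
So Wade is a knight.
With that fixed, Goran's statement is true, so Goran is a knight.
Consider Jonas. Suppose Jonas is a knave.
Then whichever role Omar has, Omar's statement has the wrong truth value — contradiction.
So Jonas is a knight.
Consider Omar. Suppose Omar is a knave.
Then Jonas's statement comes out false, contradicting Jonas being a knight.
So Omar is a knight.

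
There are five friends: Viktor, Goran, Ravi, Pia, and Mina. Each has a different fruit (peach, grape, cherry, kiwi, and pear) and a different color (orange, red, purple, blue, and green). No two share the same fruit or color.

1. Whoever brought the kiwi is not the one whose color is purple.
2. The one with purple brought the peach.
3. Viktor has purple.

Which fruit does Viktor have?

With clues 1–3, cherry, grape, kiwi, and pear are impossible for Viktor's fruit.
That leaves peach.

peach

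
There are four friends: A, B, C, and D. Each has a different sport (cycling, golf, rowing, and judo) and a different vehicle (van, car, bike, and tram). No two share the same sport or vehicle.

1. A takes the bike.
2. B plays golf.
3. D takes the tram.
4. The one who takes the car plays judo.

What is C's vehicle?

car

Clue 1 rules out bike for C's vehicle.
With clues 1–3, tram is impossible for C's vehicle.
With clues 1–4, van is impossible for C's vehicle.
That leaves car.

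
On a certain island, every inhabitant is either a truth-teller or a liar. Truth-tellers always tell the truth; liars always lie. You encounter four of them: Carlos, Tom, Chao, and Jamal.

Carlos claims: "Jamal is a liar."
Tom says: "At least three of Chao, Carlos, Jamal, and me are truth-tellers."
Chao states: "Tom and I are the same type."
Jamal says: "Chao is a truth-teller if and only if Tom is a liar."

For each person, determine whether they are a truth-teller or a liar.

Consider Carlos. Suppose Carlos is a liar.
Then no assignment of the remaining roles makes every statement match its speaker's type — contradiction.
So Carlos is a truth-teller.
Consider Tom. Suppose Tom is a liar.
Then whichever role Chao has, Chao's statement has the wrong truth value — contradiction.
So Tom is a truth-teller.
Consider Chao. Suppose Chao is a liar.
Then no assignment of the remaining roles makes every statement match its speaker's type — contradiction.
So Chao is a truth-teller.
With that fixed, Jamal's statement is false, so Jamal is a liar.

Carlos: truth-teller, Tom: truth-teller, Chao: truth-teller, Jamal: liar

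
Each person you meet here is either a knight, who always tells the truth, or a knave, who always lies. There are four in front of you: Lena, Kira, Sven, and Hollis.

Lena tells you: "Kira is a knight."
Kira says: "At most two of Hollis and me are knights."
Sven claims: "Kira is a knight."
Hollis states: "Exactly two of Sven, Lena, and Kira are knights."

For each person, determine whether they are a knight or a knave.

Lena: knight, Kira: knight, Sven: knight, Hollis: knave

Regardless of anyone's role, Kira's statement is true, so Kira is a knight.
With that fixed, Sven's statement is true, so Sven is a knight.
With that fixed, Lena's statement is true, so Lena is a knight.
With that fixed, Hollis's statement is false, so Hollis is a knave.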